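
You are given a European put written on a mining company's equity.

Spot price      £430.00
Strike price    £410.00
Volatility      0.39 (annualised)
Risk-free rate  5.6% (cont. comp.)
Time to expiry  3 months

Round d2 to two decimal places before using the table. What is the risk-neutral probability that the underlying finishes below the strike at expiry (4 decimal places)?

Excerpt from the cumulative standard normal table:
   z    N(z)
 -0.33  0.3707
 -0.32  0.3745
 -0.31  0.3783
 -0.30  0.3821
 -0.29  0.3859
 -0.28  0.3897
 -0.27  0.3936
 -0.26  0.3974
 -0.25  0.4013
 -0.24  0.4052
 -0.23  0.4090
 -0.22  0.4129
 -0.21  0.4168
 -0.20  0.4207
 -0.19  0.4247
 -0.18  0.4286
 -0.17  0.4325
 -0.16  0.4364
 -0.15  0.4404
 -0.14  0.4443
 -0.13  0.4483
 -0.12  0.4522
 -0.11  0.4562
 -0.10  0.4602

0.4129

σ√T = 0.39 × 0.5000 = 0.1950
d₁ = [ln(430/410) + (0.056 + ½·0.39²)·0.25] / (σ√T) = (0.0476 + 0.0330) / 0.1950 = 0.4135 which rounds to 0.41
d₂ = 0.4135 − 0.1950 = 0.2185 which rounds to 0.22
Risk-neutral Pr[S_T < K] = N(−d₂) = N(-0.22) = 0.4129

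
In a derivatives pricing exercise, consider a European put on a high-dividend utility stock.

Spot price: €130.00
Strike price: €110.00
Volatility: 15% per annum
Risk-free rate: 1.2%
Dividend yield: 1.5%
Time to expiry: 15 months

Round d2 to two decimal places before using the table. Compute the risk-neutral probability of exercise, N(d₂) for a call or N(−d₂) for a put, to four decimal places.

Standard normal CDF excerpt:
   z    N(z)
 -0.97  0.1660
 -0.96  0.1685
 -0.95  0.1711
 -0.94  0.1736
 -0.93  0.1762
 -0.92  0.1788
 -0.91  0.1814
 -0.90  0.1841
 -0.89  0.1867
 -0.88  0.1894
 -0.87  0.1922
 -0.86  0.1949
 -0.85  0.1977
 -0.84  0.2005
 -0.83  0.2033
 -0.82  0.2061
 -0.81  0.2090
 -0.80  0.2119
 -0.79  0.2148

σ√T = 0.15 × 1.1180 = 0.1677
d₁ = [ln(130/110) + (0.012 − 0.015 + ½·0.15²)·1.25] / (σ√T) = (0.1671 + 0.0103) / 0.1677 = 1.0576 ≈ 1.06
d₂ = 1.0576 − 0.1677 = 0.8899 ≈ 0.89
Risk-neutral Pr[S_T < K] = N(−d₂) = N(-0.89) = 0.1867

0.1867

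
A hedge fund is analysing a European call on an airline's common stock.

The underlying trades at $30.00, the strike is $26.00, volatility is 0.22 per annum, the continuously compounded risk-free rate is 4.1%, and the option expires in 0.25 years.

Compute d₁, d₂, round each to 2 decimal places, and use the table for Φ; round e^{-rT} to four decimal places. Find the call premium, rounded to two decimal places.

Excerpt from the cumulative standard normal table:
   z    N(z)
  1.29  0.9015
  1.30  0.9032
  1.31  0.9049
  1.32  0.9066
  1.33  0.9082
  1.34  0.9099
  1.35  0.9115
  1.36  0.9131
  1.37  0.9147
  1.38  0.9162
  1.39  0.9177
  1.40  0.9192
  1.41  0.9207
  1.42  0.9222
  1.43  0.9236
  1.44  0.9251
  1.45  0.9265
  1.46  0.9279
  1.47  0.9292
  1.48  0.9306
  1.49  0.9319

$4.38

T = 0.25;  σ√T = 0.1100
ln(S/K) + (r + σ²/2)T = ln(30/26) + (0.041 + 0.22²/2)·0.25 = 0.1431 + 0.0163 = 0.1594
d₁ = 0.1594 / 0.1100 = 1.4491 → 1.45
d₂ = d₁ − σ√T = 1.4491 − 0.1100 = 1.3391 → 1.34
e^(−rT) = e^(−0.041·0.25) = 0.9898
C = 30·N(1.45) − 26·0.9898·N(1.34) = 30·0.9265 − 26·0.9898·0.9099 = 27.7950 − 23.4161 = 4.3789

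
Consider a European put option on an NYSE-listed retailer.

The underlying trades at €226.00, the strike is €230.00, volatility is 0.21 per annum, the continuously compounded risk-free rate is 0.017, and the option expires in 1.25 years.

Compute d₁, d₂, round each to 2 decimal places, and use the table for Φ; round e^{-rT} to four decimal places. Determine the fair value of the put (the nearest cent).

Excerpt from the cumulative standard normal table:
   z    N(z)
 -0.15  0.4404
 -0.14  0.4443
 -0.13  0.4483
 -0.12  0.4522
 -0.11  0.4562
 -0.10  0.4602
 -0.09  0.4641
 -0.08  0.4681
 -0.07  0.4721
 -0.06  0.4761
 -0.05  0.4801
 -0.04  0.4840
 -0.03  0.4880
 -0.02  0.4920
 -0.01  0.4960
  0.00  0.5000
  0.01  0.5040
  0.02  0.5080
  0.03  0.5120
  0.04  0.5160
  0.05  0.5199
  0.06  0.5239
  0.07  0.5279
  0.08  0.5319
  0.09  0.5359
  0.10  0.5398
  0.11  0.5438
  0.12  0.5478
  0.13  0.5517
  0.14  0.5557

€20.23

T = 1.25;  σ√T = 0.2348
ln(S/K) + (r + σ²/2)T = ln(226/230) + (0.017 + 0.21²/2)·1.25 = -0.0175 + 0.0488 = 0.0313
d₁ = 0.0313 / 0.2348 = 0.1332 → 0.13
d₂ = d₁ − σ√T = 0.1332 − 0.2348 = -0.1016 → -0.10
e^(−rT) = e^(−0.017·1.25) = 0.9790
P = 230·0.9790·N(0.10) − 226·N(-0.13) = 230·0.9790·0.5398 − 226·0.4483 = 121.5468 − 101.3158 = 20.2310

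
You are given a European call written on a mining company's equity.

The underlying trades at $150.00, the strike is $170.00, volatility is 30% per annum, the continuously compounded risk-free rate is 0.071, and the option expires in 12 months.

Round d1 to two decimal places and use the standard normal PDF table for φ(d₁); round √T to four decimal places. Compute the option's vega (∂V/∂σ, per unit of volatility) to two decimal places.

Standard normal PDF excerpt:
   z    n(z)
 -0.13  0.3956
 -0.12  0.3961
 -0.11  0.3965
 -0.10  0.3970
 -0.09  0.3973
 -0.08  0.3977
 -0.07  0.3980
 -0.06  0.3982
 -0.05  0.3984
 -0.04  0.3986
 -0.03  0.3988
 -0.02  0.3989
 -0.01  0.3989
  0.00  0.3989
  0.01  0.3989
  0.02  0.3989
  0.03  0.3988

σ√T = 0.3·√1 = 0.3000
ln(S/K) + (r + σ²/2)T = ln(150/170) + (0.071 + 0.3²/2)·1 = -0.1252 + 0.1160 = -0.0092
d₁ = -0.0092 / 0.3000 = -0.0305 ⇒ -0.03
√T = √1 = 1.0000
φ(d₁) = φ(-0.03) = 0.3988
vega = S·φ(d₁)·√T = 150·0.3988·1.0000 = 59.8200

59.82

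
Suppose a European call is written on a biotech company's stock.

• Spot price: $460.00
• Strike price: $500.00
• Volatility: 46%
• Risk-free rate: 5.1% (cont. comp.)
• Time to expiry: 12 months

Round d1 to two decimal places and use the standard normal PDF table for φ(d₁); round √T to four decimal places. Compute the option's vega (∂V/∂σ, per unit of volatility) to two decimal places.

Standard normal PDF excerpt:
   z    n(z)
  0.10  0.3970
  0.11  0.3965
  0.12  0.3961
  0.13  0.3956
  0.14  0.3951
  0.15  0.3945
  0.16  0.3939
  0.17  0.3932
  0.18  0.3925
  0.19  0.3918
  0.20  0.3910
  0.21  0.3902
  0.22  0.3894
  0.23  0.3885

181.19

T = 1;  σ√T = 0.4600
d₁ = [ln(460/500) + (0.051 + ½·0.46²)·1] / (σ√T) = (-0.0834 + 0.1568) / 0.4600 = 0.1596 ≈ 0.16
√T = √1 = 1.0000
φ(d₁) = φ(0.16) = 0.3939
vega = S·φ(d₁)·√T = 460·0.3939·1.0000 = 181.1940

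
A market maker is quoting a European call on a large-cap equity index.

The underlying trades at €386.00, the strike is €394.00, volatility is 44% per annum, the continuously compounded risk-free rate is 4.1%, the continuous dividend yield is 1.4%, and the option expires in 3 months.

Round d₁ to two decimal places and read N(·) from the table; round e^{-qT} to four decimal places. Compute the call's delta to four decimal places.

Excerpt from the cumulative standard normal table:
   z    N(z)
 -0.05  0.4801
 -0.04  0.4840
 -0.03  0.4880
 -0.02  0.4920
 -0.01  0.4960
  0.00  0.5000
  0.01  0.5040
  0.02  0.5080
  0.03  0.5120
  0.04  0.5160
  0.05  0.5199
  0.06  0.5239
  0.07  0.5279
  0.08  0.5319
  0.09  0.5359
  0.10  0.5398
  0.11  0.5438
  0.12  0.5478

0.5181

σ√T = 0.44 × 0.5000 = 0.2200
d₁ = [ln(386/394) + (0.041 − 0.014 + ½·0.44²)·0.25] / (σ√T) = (-0.0205 + 0.0309) / 0.2200 = 0.0474 ⇒ 0.05
N(d₁) = N(0.05) = 0.5199
Δ_call = e^(−qT)·N(d₁) = 0.9965·0.5199 = 0.5181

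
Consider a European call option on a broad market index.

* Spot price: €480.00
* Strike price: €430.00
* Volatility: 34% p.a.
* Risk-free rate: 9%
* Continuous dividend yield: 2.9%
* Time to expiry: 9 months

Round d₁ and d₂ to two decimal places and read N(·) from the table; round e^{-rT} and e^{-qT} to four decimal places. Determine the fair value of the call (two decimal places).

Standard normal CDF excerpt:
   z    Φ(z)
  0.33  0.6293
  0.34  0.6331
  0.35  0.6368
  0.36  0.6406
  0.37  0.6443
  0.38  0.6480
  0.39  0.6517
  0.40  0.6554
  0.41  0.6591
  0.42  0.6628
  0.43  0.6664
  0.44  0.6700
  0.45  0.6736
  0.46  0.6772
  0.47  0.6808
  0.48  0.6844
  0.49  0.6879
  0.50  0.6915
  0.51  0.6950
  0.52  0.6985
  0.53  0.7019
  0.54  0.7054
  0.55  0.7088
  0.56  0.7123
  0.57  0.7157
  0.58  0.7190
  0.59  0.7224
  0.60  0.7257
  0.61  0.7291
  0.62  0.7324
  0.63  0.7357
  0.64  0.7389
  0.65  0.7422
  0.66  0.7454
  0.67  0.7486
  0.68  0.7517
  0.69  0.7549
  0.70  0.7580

€92.61

σ√T = 0.34 × 0.8660 = 0.2944
d₁ = [ln(480/430) + (0.09 − 0.029 + 0.34²/2)·0.75] / 0.2944 = [0.1100 + 0.0891] / 0.2944 = 0.6762 → 0.68
d₂ = d₁ − σ√T = 0.6762 − 0.2944 = 0.3817 → 0.38
exp(−qT) = exp(−0.029·0.75) = 0.9785;  exp(−rT) = exp(−0.09·0.75) = 0.9347
N(d₁) = N(0.68) = 0.7517;  N(d₂) = N(0.38) = 0.6480
C = 480·0.9785·0.7517 − 430·0.9347·0.6480 = 353.0585 − 260.4448 = 92.6136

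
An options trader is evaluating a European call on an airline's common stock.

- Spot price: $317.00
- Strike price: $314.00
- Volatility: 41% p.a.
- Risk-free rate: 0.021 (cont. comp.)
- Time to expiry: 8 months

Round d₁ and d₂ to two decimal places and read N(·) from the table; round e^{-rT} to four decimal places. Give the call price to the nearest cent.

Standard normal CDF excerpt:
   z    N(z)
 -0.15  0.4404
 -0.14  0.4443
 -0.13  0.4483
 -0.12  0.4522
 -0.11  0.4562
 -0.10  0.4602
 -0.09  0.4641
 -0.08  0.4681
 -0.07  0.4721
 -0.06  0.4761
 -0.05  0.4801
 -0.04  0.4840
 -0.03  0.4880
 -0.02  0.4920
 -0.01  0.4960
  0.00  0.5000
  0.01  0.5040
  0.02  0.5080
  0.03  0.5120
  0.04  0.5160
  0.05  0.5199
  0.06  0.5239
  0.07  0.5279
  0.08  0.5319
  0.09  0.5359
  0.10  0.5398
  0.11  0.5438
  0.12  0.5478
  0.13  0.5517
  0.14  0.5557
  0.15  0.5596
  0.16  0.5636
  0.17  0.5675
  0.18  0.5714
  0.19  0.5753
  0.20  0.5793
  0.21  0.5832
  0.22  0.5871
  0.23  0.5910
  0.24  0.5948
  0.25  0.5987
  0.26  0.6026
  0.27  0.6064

T = 0.6667;  σ√T = 0.3348
d₁ = [ln(317/314) + (0.021 + ½·0.41²)·0.6667] / (σ√T) = (0.0095 + 0.0700) / 0.3348 = 0.2376 ≈ 0.24
d₂ = 0.2376 − 0.3348 = -0.0972 ≈ -0.10
e^(−rT) = e^(−0.021·0.6667) = 0.9861
N(d₁) = N(0.24) = 0.5948;  N(d₂) = N(-0.10) = 0.4602
C = 317·0.5948 − 314·0.9861·0.4602 = 188.5516 − 142.4942 = 46.0574

$46.06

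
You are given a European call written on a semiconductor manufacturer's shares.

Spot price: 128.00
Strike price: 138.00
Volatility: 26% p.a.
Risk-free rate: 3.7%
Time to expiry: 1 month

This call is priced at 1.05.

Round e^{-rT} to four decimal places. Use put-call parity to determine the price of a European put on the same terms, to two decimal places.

10.62

e^(−rT) = e^(−0.037·0.08333) = 0.9969
Put-call parity: C − P = S − K·e^(−rT) = 128 − 138·0.9969 = 128 − 137.5722 = -9.5722
P = C − (C − P) = 1.05 − (-9.5722) = 10.6222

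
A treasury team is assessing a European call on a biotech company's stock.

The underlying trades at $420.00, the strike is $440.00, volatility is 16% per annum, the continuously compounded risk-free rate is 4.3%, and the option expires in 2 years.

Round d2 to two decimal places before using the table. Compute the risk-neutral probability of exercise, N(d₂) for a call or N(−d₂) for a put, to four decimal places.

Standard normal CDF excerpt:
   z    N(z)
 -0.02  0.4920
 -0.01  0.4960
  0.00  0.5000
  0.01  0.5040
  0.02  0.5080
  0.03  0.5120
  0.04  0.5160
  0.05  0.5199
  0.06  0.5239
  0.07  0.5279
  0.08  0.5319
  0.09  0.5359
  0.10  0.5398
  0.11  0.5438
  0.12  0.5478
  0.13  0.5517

σ√T = 0.16·√2 = 0.2263
d₁ = [ln(420/440) + (0.043 + 0.16²/2)·2] / 0.2263 = [-0.0465 + 0.1116] / 0.2263 = 0.2876 ≈ 0.29
d₂ = d₁ − σ√T = 0.2876 − 0.2263 = 0.0613 ≈ 0.06
Risk-neutral Pr[S_T > K] = N(d₂) = N(0.06) = 0.5239

0.5239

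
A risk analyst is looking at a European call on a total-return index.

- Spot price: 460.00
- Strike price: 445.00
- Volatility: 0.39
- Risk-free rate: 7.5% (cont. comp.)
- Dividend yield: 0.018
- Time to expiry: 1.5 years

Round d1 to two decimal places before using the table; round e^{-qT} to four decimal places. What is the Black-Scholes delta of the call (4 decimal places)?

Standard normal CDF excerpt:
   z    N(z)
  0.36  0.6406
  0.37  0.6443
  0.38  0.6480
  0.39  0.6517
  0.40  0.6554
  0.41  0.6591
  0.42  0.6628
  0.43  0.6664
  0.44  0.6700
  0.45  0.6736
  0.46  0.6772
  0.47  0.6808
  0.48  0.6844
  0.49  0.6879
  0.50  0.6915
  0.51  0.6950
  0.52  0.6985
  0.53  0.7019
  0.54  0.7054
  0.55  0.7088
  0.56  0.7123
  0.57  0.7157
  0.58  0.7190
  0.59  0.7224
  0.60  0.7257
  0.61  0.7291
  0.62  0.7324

σ√T = 0.39·√1.5 = 0.4777
d₁ = [ln(460/445) + (0.075 − 0.018 + 0.39²/2)·1.5] / 0.4777 = [0.0332 + 0.1996] / 0.4777 = 0.4872 which rounds to 0.49
N(d₁) = N(0.49) = 0.6879
Δ_call = e^(−qT)·N(d₁) = 0.9734·0.6879 = 0.6696

0.6696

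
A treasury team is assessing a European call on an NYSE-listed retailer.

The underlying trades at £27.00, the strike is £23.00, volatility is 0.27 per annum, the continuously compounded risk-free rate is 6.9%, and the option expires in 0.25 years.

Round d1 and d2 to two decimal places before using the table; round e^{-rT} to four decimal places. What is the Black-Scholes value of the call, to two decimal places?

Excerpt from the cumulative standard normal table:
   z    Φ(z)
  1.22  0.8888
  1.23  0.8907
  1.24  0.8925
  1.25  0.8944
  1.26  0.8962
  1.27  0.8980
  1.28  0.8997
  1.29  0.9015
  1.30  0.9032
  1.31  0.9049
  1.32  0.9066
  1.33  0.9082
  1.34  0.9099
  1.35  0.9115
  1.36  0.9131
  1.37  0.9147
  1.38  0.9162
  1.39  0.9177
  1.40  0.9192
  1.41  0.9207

£4.52

σ√T = 0.27 × 0.5000 = 0.1350
d₁ = [ln(27/23) + (0.069 + 0.27²/2)·0.25] / 0.1350 = [0.1603 + 0.0264] / 0.1350 = 1.3830 which rounds to 1.38
d₂ = d₁ − σ√T = 1.3830 − 0.1350 = 1.2480 which rounds to 1.25
e^(−rT) = e^(−0.069·0.25) = 0.9829
N(d₁) = N(1.38) = 0.9162;  N(d₂) = N(1.25) = 0.8944
C = 27·0.9162 − 23·0.9829·0.8944 = 24.7374 − 20.2194 = 4.5180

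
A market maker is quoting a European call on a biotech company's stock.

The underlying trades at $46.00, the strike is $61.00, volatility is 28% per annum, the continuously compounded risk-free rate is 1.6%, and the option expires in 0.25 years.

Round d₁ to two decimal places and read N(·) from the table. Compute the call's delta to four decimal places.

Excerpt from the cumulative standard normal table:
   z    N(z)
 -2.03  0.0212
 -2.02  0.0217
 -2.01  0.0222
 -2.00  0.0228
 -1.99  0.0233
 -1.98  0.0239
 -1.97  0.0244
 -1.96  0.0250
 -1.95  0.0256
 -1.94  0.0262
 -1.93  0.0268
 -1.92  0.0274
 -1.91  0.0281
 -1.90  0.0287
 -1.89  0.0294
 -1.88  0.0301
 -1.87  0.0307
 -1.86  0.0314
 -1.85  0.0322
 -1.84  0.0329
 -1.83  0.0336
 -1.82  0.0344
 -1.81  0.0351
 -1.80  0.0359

0.0274

σ√T = 0.28·√0.25 = 0.1400
d₁ = [ln(46/61) + (0.016 + 0.28²/2)·0.25] / 0.1400 = [-0.2822 + 0.0138] / 0.1400 = -1.9174 which rounds to -1.92
N(d₁) = N(-1.92) = 0.0274
Δ_call = N(d₁) = 0.0274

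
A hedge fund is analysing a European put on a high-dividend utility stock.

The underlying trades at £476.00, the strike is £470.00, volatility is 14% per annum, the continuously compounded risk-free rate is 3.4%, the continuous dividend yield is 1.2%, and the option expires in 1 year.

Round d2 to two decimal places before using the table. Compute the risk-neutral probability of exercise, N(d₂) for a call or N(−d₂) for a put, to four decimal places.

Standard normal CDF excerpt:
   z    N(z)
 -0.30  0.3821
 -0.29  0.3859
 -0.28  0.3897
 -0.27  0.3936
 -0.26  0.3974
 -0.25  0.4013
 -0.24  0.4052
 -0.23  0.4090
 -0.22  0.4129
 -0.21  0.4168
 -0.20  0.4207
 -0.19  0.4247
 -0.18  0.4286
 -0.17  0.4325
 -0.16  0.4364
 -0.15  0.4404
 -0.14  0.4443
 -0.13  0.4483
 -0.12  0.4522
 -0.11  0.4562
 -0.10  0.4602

σ√T = 0.14·√1 = 0.1400
ln(S/K) + (r − q + σ²/2)T = ln(476/470) + (0.034 − 0.012 + 0.14²/2)·1 = 0.0127 + 0.0318 = 0.0445
d₁ = 0.0445 / 0.1400 = 0.3178 → 0.32
d₂ = d₁ − σ√T = 0.3178 − 0.1400 = 0.1778 → 0.18
Risk-neutral Pr[S_T < K] = N(−d₂) = N(-0.18) = 0.4286

0.4286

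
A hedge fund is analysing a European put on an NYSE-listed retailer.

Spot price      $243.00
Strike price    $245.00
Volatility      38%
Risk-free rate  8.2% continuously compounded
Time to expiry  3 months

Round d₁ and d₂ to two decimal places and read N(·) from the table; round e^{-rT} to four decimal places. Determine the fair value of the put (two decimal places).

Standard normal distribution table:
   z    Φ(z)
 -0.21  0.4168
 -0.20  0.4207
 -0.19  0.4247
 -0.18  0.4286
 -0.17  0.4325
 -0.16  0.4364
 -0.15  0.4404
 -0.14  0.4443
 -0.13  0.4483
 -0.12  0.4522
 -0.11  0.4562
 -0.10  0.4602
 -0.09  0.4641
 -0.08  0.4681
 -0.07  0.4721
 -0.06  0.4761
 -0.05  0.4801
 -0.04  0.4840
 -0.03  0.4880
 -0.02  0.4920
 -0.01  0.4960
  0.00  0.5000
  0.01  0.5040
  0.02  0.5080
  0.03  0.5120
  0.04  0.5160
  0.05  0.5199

$16.85

σ√T = 0.38·√0.25 = 0.1900
ln(S/K) + (r + σ²/2)T = ln(243/245) + (0.082 + 0.38²/2)·0.25 = -0.0082 + 0.0386 = 0.0304
d₁ = 0.0304 / 0.1900 = 0.1598 ≈ 0.16
d₂ = d₁ − σ√T = 0.1598 − 0.1900 = -0.0302 ≈ -0.03
exp(−rT) = exp(−0.082·0.25) = 0.9797
N(−d₂) = N(0.03) = 0.5120;  N(−d₁) = N(-0.16) = 0.4364
P = 245·0.9797·0.5120 − 243·0.4364 = 122.8936 − 106.0452 = 16.8484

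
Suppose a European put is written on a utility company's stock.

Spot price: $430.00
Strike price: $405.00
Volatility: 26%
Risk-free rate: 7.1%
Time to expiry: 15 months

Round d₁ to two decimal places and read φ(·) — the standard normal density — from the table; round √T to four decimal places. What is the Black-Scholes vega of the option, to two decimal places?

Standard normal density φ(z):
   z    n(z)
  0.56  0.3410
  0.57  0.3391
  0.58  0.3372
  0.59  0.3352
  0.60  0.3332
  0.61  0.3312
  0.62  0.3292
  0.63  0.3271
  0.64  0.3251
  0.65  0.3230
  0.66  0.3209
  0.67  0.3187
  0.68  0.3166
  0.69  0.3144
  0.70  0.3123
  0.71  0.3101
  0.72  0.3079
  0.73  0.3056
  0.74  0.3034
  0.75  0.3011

σ√T = 0.26·√1.25 = 0.2907
d₁ = [ln(430/405) + (0.071 + 0.26²/2)·1.25] / 0.2907 = [0.0599 + 0.1310] / 0.2907 = 0.6567 which rounds to 0.66
√T = √1.25 = 1.1180
φ(d₁) = φ(0.66) = 0.3209
vega = S·φ(d₁)·√T = 430·0.3209·1.1180 = 154.2695

154.27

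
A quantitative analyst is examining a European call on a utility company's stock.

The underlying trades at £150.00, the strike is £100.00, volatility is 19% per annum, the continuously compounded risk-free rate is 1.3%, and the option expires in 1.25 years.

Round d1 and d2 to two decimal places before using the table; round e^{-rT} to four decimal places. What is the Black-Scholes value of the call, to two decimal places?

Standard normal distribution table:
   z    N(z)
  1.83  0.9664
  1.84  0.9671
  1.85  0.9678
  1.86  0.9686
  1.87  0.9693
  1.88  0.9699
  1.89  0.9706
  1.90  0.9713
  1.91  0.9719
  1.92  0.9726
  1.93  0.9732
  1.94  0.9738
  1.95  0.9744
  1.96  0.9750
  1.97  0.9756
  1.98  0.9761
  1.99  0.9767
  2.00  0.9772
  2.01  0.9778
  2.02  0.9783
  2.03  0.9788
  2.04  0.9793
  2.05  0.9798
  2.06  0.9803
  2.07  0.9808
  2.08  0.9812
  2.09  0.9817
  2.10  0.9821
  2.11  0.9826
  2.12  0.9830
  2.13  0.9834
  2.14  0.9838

£51.83

T = 1.25;  σ√T = 0.2124
d₁ = [ln(150/100) + (0.013 + 0.19²/2)·1.25] / 0.2124 = [0.4055 + 0.0388] / 0.2124 = 2.0914 which rounds to 2.09
d₂ = d₁ − σ√T = 2.0914 − 0.2124 = 1.8790 which rounds to 1.88
e^(−rT) = e^(−0.013·1.25) = 0.9839
N(d₁) = N(2.09) = 0.9817;  N(d₂) = N(1.88) = 0.9699
C = 150·0.9817 − 100·0.9839·0.9699 = 147.2550 − 95.4285 = 51.8265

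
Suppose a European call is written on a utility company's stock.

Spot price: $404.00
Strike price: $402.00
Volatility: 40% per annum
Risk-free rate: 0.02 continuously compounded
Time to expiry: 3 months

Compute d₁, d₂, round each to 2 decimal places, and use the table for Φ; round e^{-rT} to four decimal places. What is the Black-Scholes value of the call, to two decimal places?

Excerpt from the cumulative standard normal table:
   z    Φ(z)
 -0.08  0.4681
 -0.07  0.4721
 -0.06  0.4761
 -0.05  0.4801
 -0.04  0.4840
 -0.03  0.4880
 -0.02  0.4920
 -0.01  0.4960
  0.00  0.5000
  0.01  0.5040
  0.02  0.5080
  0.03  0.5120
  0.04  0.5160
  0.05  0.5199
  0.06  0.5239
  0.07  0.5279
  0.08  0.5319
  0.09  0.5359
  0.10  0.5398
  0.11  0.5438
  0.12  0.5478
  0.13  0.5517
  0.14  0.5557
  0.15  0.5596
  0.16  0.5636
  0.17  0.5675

T = 0.25;  σ√T = 0.2000
d₁ = [ln(404/402) + (0.02 + 0.4²/2)·0.25] / 0.2000 = [0.0050 + 0.0250] / 0.2000 = 0.1498 ≈ 0.15
d₂ = d₁ − σ√T = 0.1498 − 0.2000 = -0.0502 ≈ -0.05
exp(−rT) = exp(−0.02·0.25) = 0.9950
N(d₁) = N(0.15) = 0.5596;  N(d₂) = N(-0.05) = 0.4801
C = 404·0.5596 − 402·0.9950·0.4801 = 226.0784 − 192.0352 = 34.0432

$34.04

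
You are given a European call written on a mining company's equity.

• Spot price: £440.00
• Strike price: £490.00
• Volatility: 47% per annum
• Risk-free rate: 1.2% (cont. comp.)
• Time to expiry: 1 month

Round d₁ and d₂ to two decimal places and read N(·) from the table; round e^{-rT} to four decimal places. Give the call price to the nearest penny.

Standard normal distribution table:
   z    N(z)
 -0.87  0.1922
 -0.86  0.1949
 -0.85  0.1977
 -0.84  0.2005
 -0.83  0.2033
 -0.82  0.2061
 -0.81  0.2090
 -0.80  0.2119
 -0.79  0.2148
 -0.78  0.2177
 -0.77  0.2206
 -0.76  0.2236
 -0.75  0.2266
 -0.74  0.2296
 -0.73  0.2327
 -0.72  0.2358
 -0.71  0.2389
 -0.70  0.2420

T = 0.08333;  σ√T = 0.1357
ln(S/K) + (r + σ²/2)T = ln(440/490) + (0.012 + 0.47²/2)·0.08333 = -0.1076 + 0.0102 = -0.0974
d₁ = -0.0974 / 0.1357 = -0.7181 ≈ -0.72
d₂ = d₁ − σ√T = -0.7181 − 0.1357 = -0.8538 ≈ -0.85
exp(−rT) = exp(−0.012·0.08333) = 0.9990
N(d₁) = N(-0.72) = 0.2358;  N(d₂) = N(-0.85) = 0.1977
C = 440·0.2358 − 490·0.9990·0.1977 = 103.7520 − 96.7761 = 6.9759

£6.98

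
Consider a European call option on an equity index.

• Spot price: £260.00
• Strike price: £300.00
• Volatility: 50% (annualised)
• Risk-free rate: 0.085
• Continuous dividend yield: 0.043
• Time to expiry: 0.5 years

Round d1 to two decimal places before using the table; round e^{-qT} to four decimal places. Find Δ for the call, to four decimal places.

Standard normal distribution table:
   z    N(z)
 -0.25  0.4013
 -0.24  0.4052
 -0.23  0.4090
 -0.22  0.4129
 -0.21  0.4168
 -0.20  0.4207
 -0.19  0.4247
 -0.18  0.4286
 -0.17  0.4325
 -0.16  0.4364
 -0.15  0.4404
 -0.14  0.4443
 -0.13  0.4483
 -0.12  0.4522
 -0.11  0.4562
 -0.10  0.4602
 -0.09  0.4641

0.4233

σ√T = 0.5 × 0.7071 = 0.3536
d₁ = [ln(260/300) + (0.085 − 0.043 + 0.5²/2)·0.5] / 0.3536 = [-0.1431 + 0.0835] / 0.3536 = -0.1686 ⇒ -0.17
N(d₁) = N(-0.17) = 0.4325
Δ_call = exp(−qT)·N(d₁) = 0.9787·0.4325 = 0.4233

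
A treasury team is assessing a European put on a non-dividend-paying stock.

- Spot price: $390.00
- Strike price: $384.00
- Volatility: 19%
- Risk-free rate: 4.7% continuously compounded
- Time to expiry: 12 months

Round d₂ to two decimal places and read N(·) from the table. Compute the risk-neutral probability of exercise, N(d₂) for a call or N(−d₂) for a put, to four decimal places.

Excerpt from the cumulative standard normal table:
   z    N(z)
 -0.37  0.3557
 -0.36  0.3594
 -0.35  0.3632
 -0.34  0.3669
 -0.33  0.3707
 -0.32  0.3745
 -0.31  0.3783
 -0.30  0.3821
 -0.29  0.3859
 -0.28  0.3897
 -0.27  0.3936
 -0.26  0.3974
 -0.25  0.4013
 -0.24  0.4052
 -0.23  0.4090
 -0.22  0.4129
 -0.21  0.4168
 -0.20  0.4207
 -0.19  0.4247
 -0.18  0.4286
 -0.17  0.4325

0.4090

T = 1;  σ√T = 0.1900
d₁ = [ln(390/384) + (0.047 + 0.19²/2)·1] / 0.1900 = [0.0155 + 0.0650] / 0.1900 = 0.4240 ≈ 0.42
d₂ = d₁ − σ√T = 0.4240 − 0.1900 = 0.2340 ≈ 0.23
Pr(exercise) under Q = N(−d₂) = N(-0.23) = 0.4090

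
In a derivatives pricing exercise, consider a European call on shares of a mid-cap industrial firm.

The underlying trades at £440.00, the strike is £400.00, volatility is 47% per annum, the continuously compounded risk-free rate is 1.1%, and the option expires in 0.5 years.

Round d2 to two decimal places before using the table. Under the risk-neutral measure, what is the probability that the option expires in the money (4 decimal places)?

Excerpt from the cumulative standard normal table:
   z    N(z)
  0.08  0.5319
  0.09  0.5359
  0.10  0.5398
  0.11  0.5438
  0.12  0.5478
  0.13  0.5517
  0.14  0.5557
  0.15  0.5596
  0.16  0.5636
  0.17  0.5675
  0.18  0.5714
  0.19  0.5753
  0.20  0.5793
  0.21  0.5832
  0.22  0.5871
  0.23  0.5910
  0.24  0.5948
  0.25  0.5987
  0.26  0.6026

T = 0.5;  σ√T = 0.3323
ln(S/K) + (r + σ²/2)T = ln(440/400) + (0.011 + 0.47²/2)·0.5 = 0.0953 + 0.0607 = 0.1560
d₁ = 0.1560 / 0.3323 = 0.4695 ⇒ 0.47
d₂ = d₁ − σ√T = 0.4695 − 0.3323 = 0.1372 ⇒ 0.14
Pr(exercise) under Q = N(d₂) = 0.5557

0.5557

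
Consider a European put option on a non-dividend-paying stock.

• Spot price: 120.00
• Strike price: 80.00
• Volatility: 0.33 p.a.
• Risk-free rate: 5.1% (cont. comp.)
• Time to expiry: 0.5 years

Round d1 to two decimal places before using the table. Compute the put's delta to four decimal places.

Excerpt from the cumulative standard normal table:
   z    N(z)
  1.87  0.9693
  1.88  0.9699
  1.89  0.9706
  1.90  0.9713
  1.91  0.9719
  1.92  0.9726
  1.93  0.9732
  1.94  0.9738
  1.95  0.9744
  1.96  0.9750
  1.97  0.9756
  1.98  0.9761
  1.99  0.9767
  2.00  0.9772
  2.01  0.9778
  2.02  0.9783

-0.0250

σ√T = 0.33·√0.5 = 0.2333
ln(S/K) + (r + σ²/2)T = ln(120/80) + (0.051 + 0.33²/2)·0.5 = 0.4055 + 0.0527 = 0.4582
d₁ = 0.4582 / 0.2333 = 1.9636 → 1.96
N(d₁) = N(1.96) = 0.9750
Δ_put = N(d₁) − 1 = 0.9750 − 1 = -0.0250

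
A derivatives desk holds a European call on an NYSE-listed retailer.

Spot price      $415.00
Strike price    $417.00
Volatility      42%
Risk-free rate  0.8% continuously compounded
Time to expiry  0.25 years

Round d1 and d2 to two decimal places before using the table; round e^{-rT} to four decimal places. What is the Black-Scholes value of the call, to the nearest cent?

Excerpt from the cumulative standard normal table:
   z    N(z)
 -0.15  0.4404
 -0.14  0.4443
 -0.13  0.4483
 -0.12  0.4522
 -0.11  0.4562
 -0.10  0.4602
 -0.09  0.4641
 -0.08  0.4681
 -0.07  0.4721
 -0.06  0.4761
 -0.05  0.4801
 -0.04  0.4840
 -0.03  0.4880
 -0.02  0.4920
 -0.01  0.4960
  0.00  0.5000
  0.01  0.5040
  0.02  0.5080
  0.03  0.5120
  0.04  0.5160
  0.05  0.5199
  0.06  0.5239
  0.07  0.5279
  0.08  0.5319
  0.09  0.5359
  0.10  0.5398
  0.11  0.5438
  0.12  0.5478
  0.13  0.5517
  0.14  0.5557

σ√T = 0.42·√0.25 = 0.2100
d₁ = [ln(415/417) + (0.008 + ½·0.42²)·0.25] / (σ√T) = (-0.0048 + 0.0240) / 0.2100 = 0.0916 ⇒ 0.09
d₂ = 0.0916 − 0.2100 = -0.1184 ⇒ -0.12
e^(−rT) = e^(−0.008·0.25) = 0.9980
N(d₁) = N(0.09) = 0.5359;  N(d₂) = N(-0.12) = 0.4522
C = 415·0.5359 − 417·0.9980·0.4522 = 222.3985 − 188.1903 = 34.2082

$34.21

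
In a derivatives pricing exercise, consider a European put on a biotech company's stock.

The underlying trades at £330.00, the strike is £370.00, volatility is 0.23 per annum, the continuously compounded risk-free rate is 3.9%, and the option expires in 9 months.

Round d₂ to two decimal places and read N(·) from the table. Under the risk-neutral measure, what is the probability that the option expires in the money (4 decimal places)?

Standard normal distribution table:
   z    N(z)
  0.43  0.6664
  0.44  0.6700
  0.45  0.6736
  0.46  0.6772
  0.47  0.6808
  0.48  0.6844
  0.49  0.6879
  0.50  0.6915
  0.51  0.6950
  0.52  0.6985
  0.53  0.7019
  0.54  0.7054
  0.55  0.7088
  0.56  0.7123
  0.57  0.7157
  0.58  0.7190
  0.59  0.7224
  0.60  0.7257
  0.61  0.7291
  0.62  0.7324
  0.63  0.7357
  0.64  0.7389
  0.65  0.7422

0.7019

T = 0.75;  σ√T = 0.1992
d₁ = [ln(330/370) + (0.039 + 0.23²/2)·0.75] / 0.1992 = [-0.1144 + 0.0491] / 0.1992 = -0.3279 which rounds to -0.33
d₂ = d₁ − σ√T = -0.3279 − 0.1992 = -0.5271 which rounds to -0.53
Pr(exercise) under Q = N(−d₂) = N(0.53) = 0.7019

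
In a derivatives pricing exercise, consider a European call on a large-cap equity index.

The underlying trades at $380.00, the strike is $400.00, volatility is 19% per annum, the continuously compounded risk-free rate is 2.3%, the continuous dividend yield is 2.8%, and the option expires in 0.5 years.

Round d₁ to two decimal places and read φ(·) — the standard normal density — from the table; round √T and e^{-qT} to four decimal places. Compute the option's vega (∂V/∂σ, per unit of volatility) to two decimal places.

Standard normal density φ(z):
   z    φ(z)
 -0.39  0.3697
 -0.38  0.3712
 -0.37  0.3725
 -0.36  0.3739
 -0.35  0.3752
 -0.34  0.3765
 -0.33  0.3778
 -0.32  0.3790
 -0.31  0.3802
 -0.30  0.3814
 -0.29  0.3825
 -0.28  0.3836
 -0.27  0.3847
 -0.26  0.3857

100.10

σ√T = 0.19·√0.5 = 0.1344
d₁ = [ln(380/400) + (0.023 − 0.028 + 0.19²/2)·0.5] / 0.1344 = [-0.0513 + 0.0065] / 0.1344 = -0.3332 → -0.33
√T = √0.5 = 0.7071
φ(d₁) = φ(-0.33) = 0.3778
e^(−qT) = e^(−0.028·0.5) = 0.9861
vega = S·e^(−qT)·φ(d₁)·√T = 380·0.9861·0.3778·0.7071 = 100.1031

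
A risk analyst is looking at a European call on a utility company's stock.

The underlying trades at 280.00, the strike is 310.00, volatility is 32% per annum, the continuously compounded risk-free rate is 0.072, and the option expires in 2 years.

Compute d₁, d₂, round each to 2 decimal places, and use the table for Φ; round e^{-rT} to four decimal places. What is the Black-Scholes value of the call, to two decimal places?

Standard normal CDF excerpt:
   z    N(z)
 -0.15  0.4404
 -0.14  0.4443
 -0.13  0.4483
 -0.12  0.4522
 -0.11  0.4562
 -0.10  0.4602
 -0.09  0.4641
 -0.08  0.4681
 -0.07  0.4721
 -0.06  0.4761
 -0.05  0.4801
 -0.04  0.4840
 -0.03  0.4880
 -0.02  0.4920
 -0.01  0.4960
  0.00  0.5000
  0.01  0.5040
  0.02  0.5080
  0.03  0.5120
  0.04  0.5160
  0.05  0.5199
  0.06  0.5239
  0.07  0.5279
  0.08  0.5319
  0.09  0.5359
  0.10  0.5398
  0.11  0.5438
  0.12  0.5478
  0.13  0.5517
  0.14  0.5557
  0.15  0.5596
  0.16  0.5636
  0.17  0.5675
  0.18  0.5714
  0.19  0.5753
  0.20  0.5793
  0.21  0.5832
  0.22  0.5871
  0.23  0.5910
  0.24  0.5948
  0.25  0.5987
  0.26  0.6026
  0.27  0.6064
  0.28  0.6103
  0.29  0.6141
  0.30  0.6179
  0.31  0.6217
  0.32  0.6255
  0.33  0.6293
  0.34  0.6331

54.80

T = 2;  σ√T = 0.4525
d₁ = [ln(280/310) + (0.072 + ½·0.32²)·2] / (σ√T) = (-0.1018 + 0.2464) / 0.4525 = 0.3196 ⇒ 0.32
d₂ = 0.3196 − 0.4525 = -0.1330 ⇒ -0.13
e^(−rT) = e^(−0.072·2) = 0.8659
N(d₁) = N(0.32) = 0.6255;  N(d₂) = N(-0.13) = 0.4483
C = 280·0.6255 − 310·0.8659·0.4483 = 175.1400 − 120.3367 = 54.8033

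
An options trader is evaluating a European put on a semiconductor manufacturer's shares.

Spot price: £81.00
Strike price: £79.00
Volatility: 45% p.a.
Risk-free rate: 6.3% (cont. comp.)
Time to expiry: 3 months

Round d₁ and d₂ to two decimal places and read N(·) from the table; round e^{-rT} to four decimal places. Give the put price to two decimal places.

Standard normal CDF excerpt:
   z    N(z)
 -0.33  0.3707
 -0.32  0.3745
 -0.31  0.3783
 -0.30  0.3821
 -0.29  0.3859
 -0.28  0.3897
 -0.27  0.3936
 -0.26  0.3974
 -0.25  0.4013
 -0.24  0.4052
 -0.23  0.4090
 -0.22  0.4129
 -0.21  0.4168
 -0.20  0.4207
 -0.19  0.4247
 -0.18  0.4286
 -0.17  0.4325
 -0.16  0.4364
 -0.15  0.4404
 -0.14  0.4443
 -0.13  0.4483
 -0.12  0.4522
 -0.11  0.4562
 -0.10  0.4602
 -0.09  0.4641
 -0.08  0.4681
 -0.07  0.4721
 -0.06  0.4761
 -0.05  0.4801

σ√T = 0.45·√0.25 = 0.2250
d₁ = [ln(81/79) + (0.063 + 0.45²/2)·0.25] / 0.2250 = [0.0250 + 0.0411] / 0.2250 = 0.2936 → 0.29
d₂ = d₁ − σ√T = 0.2936 − 0.2250 = 0.0686 → 0.07
exp(−rT) = exp(−0.063·0.25) = 0.9844
N(−d₂) = N(-0.07) = 0.4721;  N(−d₁) = N(-0.29) = 0.3859
P = 79·0.9844·0.4721 − 81·0.3859 = 36.7141 − 31.2579 = 5.4562

£5.46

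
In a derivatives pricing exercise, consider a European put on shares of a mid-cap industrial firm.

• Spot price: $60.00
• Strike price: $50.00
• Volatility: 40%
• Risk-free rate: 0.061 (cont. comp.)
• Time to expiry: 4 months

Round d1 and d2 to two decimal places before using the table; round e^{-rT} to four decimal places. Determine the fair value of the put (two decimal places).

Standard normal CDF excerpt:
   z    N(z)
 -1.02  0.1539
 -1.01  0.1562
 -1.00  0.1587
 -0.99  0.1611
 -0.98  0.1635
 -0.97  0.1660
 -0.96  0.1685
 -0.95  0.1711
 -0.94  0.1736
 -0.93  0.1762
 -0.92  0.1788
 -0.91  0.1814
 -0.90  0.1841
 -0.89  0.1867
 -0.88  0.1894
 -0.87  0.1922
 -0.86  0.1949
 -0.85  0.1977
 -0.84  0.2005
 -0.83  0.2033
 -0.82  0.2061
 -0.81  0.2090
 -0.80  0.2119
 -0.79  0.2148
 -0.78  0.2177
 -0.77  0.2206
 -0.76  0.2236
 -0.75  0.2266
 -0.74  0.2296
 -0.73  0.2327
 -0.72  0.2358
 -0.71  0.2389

σ√T = 0.4 × 0.5774 = 0.2309
d₁ = [ln(60/50) + (0.061 + 0.4²/2)·0.3333] / 0.2309 = [0.1823 + 0.0470] / 0.2309 = 0.9930 ≈ 0.99
d₂ = d₁ − σ√T = 0.9930 − 0.2309 = 0.7621 ≈ 0.76
e^(−rT) = e^(−0.061·0.3333) = 0.9799
N(−d₂) = N(-0.76) = 0.2236;  N(−d₁) = N(-0.99) = 0.1611
P = 50·0.9799·0.2236 − 60·0.1611 = 10.9553 − 9.6660 = 1.2893

$1.29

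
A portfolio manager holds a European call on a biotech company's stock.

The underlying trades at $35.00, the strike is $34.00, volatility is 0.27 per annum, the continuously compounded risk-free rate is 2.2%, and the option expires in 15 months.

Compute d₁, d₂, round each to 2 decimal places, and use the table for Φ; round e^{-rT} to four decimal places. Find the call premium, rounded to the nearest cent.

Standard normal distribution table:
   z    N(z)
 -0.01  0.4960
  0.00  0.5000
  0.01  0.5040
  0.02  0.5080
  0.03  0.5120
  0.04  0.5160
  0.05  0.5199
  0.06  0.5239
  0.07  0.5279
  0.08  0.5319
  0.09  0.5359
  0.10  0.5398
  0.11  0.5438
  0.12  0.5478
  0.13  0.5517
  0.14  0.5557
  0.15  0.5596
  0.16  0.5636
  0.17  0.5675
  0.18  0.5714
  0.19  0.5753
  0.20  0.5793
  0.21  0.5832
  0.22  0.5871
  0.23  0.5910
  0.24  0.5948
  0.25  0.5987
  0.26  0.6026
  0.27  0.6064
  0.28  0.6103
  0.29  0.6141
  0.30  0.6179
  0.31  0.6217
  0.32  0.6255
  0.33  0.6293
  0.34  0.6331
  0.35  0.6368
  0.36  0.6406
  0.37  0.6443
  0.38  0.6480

σ√T = 0.27 × 1.1180 = 0.3019
ln(S/K) + (r + σ²/2)T = ln(35/34) + (0.022 + 0.27²/2)·1.25 = 0.0290 + 0.0731 = 0.1021
d₁ = 0.1021 / 0.3019 = 0.3381 ⇒ 0.34
d₂ = d₁ − σ√T = 0.3381 − 0.3019 = 0.0362 ⇒ 0.04
e^(−rT) = e^(−0.022·1.25) = 0.9729
N(d₁) = N(0.34) = 0.6331;  N(d₂) = N(0.04) = 0.5160
C = 35·0.6331 − 34·0.9729·0.5160 = 22.1585 − 17.0686 = 5.0899

$5.09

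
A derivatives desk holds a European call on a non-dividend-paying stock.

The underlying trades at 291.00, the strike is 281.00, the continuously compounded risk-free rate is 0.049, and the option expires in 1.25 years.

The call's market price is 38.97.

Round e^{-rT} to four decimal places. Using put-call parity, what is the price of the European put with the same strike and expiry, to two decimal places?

e^(−rT) = e^(−0.049·1.25) = 0.9406
Put-call parity: C − P = S − K·e^(−rT) = 291 − 281·0.9406 = 291 − 264.3086 = 26.6914
P = C − (C − P) = 38.97 − (26.6914) = 12.2786

12.28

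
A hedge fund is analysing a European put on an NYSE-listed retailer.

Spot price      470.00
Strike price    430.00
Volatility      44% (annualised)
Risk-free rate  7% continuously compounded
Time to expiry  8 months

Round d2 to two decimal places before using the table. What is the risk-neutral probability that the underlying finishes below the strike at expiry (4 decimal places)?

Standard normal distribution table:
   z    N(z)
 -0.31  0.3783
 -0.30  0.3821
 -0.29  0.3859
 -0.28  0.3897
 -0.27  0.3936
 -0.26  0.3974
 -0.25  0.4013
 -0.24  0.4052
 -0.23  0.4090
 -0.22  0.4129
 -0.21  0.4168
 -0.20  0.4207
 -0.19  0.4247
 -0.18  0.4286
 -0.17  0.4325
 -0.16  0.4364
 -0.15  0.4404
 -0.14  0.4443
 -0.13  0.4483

σ√T = 0.44·√0.6667 = 0.3593
ln(S/K) + (r + σ²/2)T = ln(470/430) + (0.07 + 0.44²/2)·0.6667 = 0.0889 + 0.1112 = 0.2001
d₁ = 0.2001 / 0.3593 = 0.5571 ⇒ 0.56
d₂ = d₁ − σ√T = 0.5571 − 0.3593 = 0.1979 ⇒ 0.20
Risk-neutral Pr[S_T < K] = N(−d₂) = N(-0.20) = 0.4207

0.4207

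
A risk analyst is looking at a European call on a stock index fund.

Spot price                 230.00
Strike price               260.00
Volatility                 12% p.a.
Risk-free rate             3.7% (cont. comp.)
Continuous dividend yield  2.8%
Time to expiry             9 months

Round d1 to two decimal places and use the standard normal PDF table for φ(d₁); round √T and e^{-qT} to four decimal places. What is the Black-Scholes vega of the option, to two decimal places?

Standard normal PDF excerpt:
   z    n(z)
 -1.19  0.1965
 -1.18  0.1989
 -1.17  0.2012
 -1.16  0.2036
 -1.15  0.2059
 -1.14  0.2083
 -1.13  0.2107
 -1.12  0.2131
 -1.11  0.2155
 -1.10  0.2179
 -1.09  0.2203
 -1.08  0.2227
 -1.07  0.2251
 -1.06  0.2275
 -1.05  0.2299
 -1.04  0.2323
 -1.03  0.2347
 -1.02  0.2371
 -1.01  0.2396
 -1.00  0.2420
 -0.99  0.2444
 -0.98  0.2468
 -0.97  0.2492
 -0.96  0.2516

T = 0.75;  σ√T = 0.1039
d₁ = [ln(230/260) + (0.037 − 0.028 + ½·0.12²)·0.75] / (σ√T) = (-0.1226 + 0.0121) / 0.1039 = -1.0628 ≈ -1.06
√T = √0.75 = 0.8660
φ(d₁) = φ(-1.06) = 0.2275
exp(−qT) = exp(−0.028·0.75) = 0.9792
vega = S·exp(−qT)·φ(d₁)·√T = 230·0.9792·0.2275·0.8660 = 44.3709
(The put has the same vega.)

44.37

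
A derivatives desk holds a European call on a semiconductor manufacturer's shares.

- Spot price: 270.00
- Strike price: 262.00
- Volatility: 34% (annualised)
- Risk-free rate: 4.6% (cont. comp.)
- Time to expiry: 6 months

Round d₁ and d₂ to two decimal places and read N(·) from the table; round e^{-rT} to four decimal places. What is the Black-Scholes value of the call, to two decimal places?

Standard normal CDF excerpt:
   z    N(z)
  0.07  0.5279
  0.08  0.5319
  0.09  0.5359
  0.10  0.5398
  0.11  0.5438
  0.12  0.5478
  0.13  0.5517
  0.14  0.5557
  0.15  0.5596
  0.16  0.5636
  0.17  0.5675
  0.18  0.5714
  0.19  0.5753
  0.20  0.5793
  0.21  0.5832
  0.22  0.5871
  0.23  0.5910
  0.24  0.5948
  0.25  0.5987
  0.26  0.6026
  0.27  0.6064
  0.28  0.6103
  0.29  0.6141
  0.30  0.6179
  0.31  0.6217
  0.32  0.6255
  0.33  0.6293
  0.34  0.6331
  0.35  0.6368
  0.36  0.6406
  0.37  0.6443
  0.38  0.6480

32.72

σ√T = 0.34·√0.5 = 0.2404
ln(S/K) + (r + σ²/2)T = ln(270/262) + (0.046 + 0.34²/2)·0.5 = 0.0301 + 0.0519 = 0.0820
d₁ = 0.0820 / 0.2404 = 0.3410 → 0.34
d₂ = d₁ − σ√T = 0.3410 − 0.2404 = 0.1006 → 0.10
exp(−rT) = exp(−0.046·0.5) = 0.9773
C = 270·N(0.34) − 262·0.9773·N(0.10) = 270·0.6331 − 262·0.9773·0.5398 = 170.9370 − 138.2172 = 32.7198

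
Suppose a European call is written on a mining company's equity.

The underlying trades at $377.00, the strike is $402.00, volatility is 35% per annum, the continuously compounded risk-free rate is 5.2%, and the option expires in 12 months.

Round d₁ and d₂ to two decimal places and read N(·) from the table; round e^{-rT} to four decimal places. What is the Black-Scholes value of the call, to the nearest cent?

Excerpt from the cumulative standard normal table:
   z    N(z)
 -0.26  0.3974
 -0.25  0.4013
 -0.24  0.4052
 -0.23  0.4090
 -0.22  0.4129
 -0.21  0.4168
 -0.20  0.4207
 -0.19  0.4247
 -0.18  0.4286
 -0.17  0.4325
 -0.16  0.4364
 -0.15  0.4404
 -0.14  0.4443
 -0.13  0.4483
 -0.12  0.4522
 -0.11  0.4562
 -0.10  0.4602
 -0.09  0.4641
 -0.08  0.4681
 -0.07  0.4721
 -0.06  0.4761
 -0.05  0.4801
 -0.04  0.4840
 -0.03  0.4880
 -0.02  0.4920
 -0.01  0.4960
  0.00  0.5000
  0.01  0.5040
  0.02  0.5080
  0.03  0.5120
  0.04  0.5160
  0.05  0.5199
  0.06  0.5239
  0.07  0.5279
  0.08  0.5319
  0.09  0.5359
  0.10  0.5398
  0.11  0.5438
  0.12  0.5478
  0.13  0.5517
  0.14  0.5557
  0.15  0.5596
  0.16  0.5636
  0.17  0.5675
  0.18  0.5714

$50.44

T = 1;  σ√T = 0.3500
d₁ = [ln(377/402) + (0.052 + 0.35²/2)·1] / 0.3500 = [-0.0642 + 0.1132] / 0.3500 = 0.1401 ⇒ 0.14
d₂ = d₁ − σ√T = 0.1401 − 0.3500 = -0.2099 ⇒ -0.21
e^(−rT) = e^(−0.052·1) = 0.9493
C = 377·N(0.14) − 402·0.9493·N(-0.21) = 377·0.5557 − 402·0.9493·0.4168 = 209.4989 − 159.0586 = 50.4403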